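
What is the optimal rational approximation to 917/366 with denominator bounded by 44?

5/2

Expand x = 917/366 as a continued fraction with the Euclidean algorithm:
  917 = 2*366 + 185, so a_0 = 2.
  366 = 1*185 + 181, so a_1 = 1.
  185 = 1*181 + 4, so a_2 = 1.
  181 = 45*4 + 1, so a_3 = 45.
  4 = 4*1 + 0, so a_4 = 4.
so x = [2; 1, 1, 45, 4].
Convergents (p_i = a_i*p_{i-1} + p_{i-2}, q_i = a_i*q_{i-1} + q_{i-2} with p_{-2}=0, p_{-1}=1, q_{-2}=1, q_{-1}=0), until the denominator exceeds 44:
  i=0: a_0=2, p_0 = 2*1 + 0 = 2, q_0 = 2*0 + 1 = 1.
  i=1: a_1=1, p_1 = 1*2 + 1 = 3, q_1 = 1*1 + 0 = 1.
  i=2: a_2=1, p_2 = 1*3 + 2 = 5, q_2 = 1*1 + 1 = 2.
  i=3: a_3=45, p_3 = 45*5 + 3 = 228, q_3 = 45*2 + 1 = 91.
q_3 = 91 > 44, so the last convergent with denominator <= 44 is p_2/q_2 = 5/2.
The closest fraction with denominator <= 44 is either p_2/q_2 or the intermediate fraction (k*p_2 + p_1)/(k*q_2 + q_1) with the largest k >= 1 whose denominator stays <= 44; these approach x as k grows, and every other convergent or intermediate fraction in range is farther away.
Largest k: floor((44 - q_1)/q_2) = floor((44 - 1)/2) = 21.
That gives (21*5 + 3)/(21*2 + 1) = 108/43.
Compare the errors: |x - 5/2| = |917*2 - 5*366|/(366*2) = 4/732, and |x - 108/43| = |917*43 - 108*366|/(366*43) = 97/15738.
Cross-multiplying, 4*15738 = 62952 < 71004 = 97*732, so 4/732 is smaller: the convergent 5/2 is closer to x than 108/43.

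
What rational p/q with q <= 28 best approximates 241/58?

Expand x = 241/58 as a continued fraction with the Euclidean algorithm:
  241 = 4*58 + 9, so a_0 = 4.
  58 = 6*9 + 4, so a_1 = 6.
  9 = 2*4 + 1, so a_2 = 2.
  4 = 4*1 + 0, so a_3 = 4.
so x = [4; 6, 2, 4].
Convergents (p_i = a_i*p_{i-1} + p_{i-2}, q_i = a_i*q_{i-1} + q_{i-2} with p_{-2}=0, p_{-1}=1, q_{-2}=1, q_{-1}=0), until the denominator exceeds 28:
  i=0: a_0=4, p_0 = 4*1 + 0 = 4, q_0 = 4*0 + 1 = 1.
  i=1: a_1=6, p_1 = 6*4 + 1 = 25, q_1 = 6*1 + 0 = 6.
  i=2: a_2=2, p_2 = 2*25 + 4 = 54, q_2 = 2*6 + 1 = 13.
  i=3: a_3=4, p_3 = 4*54 + 25 = 241, q_3 = 4*13 + 6 = 58.
q_3 = 58 > 28, so the last convergent with denominator <= 28 is p_2/q_2 = 54/13.
The closest fraction with denominator <= 28 is either p_2/q_2 or the intermediate fraction (k*p_2 + p_1)/(k*q_2 + q_1) with the largest k >= 1 whose denominator stays <= 28; these approach x as k grows, and every other convergent or intermediate fraction in range is farther away.
Largest k: floor((28 - q_1)/q_2) = floor((28 - 6)/13) = 1.
That gives (1*54 + 25)/(1*13 + 6) = 79/19.
Compare the errors: |x - 54/13| = |241*13 - 54*58|/(58*13) = 1/754, and |x - 79/19| = |241*19 - 79*58|/(58*19) = 3/1102.
Cross-multiplying, 1*1102 = 1102 < 2262 = 3*754, so 1/754 is smaller: the convergent 54/13 is closer to x than 79/19.

54/13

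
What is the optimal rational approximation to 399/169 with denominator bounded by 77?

Expand x = 399/169 as a continued fraction with the Euclidean algorithm:
  399 = 2*169 + 61, so a_0 = 2.
  169 = 2*61 + 47, so a_1 = 2.
  61 = 1*47 + 14, so a_2 = 1.
  47 = 3*14 + 5, so a_3 = 3.
  14 = 2*5 + 4, so a_4 = 2.
  5 = 1*4 + 1, so a_5 = 1.
  4 = 4*1 + 0, so a_6 = 4.
so x = [2; 2, 1, 3, 2, 1, 4].
Convergents (p_i = a_i*p_{i-1} + p_{i-2}, q_i = a_i*q_{i-1} + q_{i-2} with p_{-2}=0, p_{-1}=1, q_{-2}=1, q_{-1}=0), until the denominator exceeds 77:
  i=0: a_0=2, p_0 = 2*1 + 0 = 2, q_0 = 2*0 + 1 = 1.
  i=1: a_1=2, p_1 = 2*2 + 1 = 5, q_1 = 2*1 + 0 = 2.
  i=2: a_2=1, p_2 = 1*5 + 2 = 7, q_2 = 1*2 + 1 = 3.
  i=3: a_3=3, p_3 = 3*7 + 5 = 26, q_3 = 3*3 + 2 = 11.
  i=4: a_4=2, p_4 = 2*26 + 7 = 59, q_4 = 2*11 + 3 = 25.
  i=5: a_5=1, p_5 = 1*59 + 26 = 85, q_5 = 1*25 + 11 = 36.
  i=6: a_6=4, p_6 = 4*85 + 59 = 399, q_6 = 4*36 + 25 = 169.
q_6 = 169 > 77, so the last convergent with denominator <= 77 is p_5/q_5 = 85/36.
The closest fraction with denominator <= 77 is either p_5/q_5 or the intermediate fraction (k*p_5 + p_4)/(k*q_5 + q_4) with the largest k >= 1 whose denominator stays <= 77; these approach x as k grows, and every other convergent or intermediate fraction in range is farther away.
Largest k: floor((77 - q_4)/q_5) = floor((77 - 25)/36) = 1.
That gives (1*85 + 59)/(1*36 + 25) = 144/61.
Compare the errors: |x - 85/36| = |399*36 - 85*169|/(169*36) = 1/6084, and |x - 144/61| = |399*61 - 144*169|/(169*61) = 3/10309.
Cross-multiplying, 1*10309 = 10309 < 18252 = 3*6084, so 1/6084 is smaller: the convergent 85/36 is closer to x than 144/61.

85/36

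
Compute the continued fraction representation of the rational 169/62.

Run the Euclidean algorithm on 169 and 62; the successive quotients are the partial quotients a_0, a_1, ... (each step inverts the fractional part left over by the previous one):
  169 = 2*62 + 45, so a_0 = 2.
  62 = 1*45 + 17, so a_1 = 1.
  45 = 2*17 + 11, so a_2 = 2.
  17 = 1*11 + 6, so a_3 = 1.
  11 = 1*6 + 5, so a_4 = 1.
  6 = 1*5 + 1, so a_5 = 1.
  5 = 5*1 + 0, so a_6 = 5.
The remainder reaches 0 after 7 divisions, so the expansion has 7 partial quotients, read off in order.

[2; 1, 2, 1, 1, 1, 5]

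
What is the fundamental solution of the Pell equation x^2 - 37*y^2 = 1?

First expand sqrt(37) as a continued fraction. With x_i = (sqrt(37) + m_i)/d_i and (m_0, d_0) = (0, 1): a_0 = floor(sqrt(37)) = 6, since 6^2 = 36 <= 37 < 49 = 7^2.
Iterate m_{i+1} = d_i*a_i - m_i, d_{i+1} = (37 - m_{i+1}^2)/d_i, a_{i+1} = floor((a_0 + m_{i+1})/d_{i+1}):
  m_1 = 1*6 - 0 = 6, d_1 = (37 - 6^2)/1 = 1/1 = 1, a_1 = floor((6 + 6)/1) = 12.
  m_2 = 1*12 - 6 = 6, d_2 = (37 - 6^2)/1 = 1/1 = 1: (m_2, d_2) = (m_1, d_1) = (6, 1), so from here the quotient a_1 repeats; the period length is 1.
So sqrt(37) = [6; (12)] with period length k = 1.
k is odd, so (p_{k-1}, q_{k-1}) only solves x^2 - 37y^2 = -1 and the fundamental solution of x^2 - 37y^2 = 1 is (p_{2k-1}, q_{2k-1}) = (p_1, q_1); compute convergents through index 1, running through the period twice.
Convergents (p_i = a_i*p_{i-1} + p_{i-2}, q_i = a_i*q_{i-1} + q_{i-2} with p_{-2}=0, p_{-1}=1, q_{-2}=1, q_{-1}=0):
  i=0: a_0=6, p_0 = 6*1 + 0 = 6, q_0 = 6*0 + 1 = 1.
  i=1: a_1=12, p_1 = 12*6 + 1 = 73, q_1 = 12*1 + 0 = 12.
Indeed p_0^2 - 37*q_0^2 = 36 - 37 = -1, not +1.
Check: 73^2 - 37*12^2 = 5329 - 5328 = 1, so (x, y) = (73, 12) solves the equation, and by the theorem it is the least positive solution.

(x, y) = (73, 12)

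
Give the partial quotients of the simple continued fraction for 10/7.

Run the Euclidean algorithm on 10 and 7; the successive quotients are the partial quotients a_0, a_1, ... (each step inverts the fractional part left over by the previous one):
  10 = 1*7 + 3, so a_0 = 1.
  7 = 2*3 + 1, so a_1 = 2.
  3 = 3*1 + 0, so a_2 = 3.
The remainder reaches 0 after 3 divisions, so the expansion has 3 partial quotients, read off in order.

[1; 2, 3]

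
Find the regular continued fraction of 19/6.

Run the Euclidean algorithm on 19 and 6; the successive quotients are the partial quotients a_0, a_1, ... (each step inverts the fractional part left over by the previous one):
  19 = 3*6 + 1, so a_0 = 3.
  6 = 6*1 + 0, so a_1 = 6.
The remainder reaches 0 after 2 divisions, so the expansion has 2 partial quotients, read off in order.

[3; 6]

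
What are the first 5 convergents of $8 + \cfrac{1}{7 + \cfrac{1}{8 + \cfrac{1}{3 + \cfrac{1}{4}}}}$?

8/1, 57/7, 464/57, 1449/178, 6260/769

Using the convergent recurrence p_i = a_i*p_{i-1} + p_{i-2}, q_i = a_i*q_{i-1} + q_{i-2} with p_{-2}=0, p_{-1}=1, q_{-2}=1, q_{-1}=0:
  i=0: a_0=8, p_0 = 8*1 + 0 = 8, q_0 = 8*0 + 1 = 1.
  i=1: a_1=7, p_1 = 7*8 + 1 = 57, q_1 = 7*1 + 0 = 7.
  i=2: a_2=8, p_2 = 8*57 + 8 = 464, q_2 = 8*7 + 1 = 57.
  i=3: a_3=3, p_3 = 3*464 + 57 = 1449, q_3 = 3*57 + 7 = 178.
  i=4: a_4=4, p_4 = 4*1449 + 464 = 6260, q_4 = 4*178 + 57 = 769.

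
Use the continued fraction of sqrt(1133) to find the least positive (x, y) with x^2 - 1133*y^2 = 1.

First expand sqrt(1133) as a continued fraction. With x_i = (sqrt(1133) + m_i)/d_i and (m_0, d_0) = (0, 1): a_0 = floor(sqrt(1133)) = 33, since 33^2 = 1089 <= 1133 < 1156 = 34^2.
Iterate m_{i+1} = d_i*a_i - m_i, d_{i+1} = (1133 - m_{i+1}^2)/d_i, a_{i+1} = floor((a_0 + m_{i+1})/d_{i+1}):
  m_1 = 1*33 - 0 = 33, d_1 = (1133 - 33^2)/1 = 44/1 = 44, a_1 = floor((33 + 33)/44) = 1.
  m_2 = 44*1 - 33 = 11, d_2 = (1133 - 11^2)/44 = 1012/44 = 23, a_2 = floor((33 + 11)/23) = 1.
  m_3 = 23*1 - 11 = 12, d_3 = (1133 - 12^2)/23 = 989/23 = 43, a_3 = floor((33 + 12)/43) = 1.
  m_4 = 43*1 - 12 = 31, d_4 = (1133 - 31^2)/43 = 172/43 = 4, a_4 = floor((33 + 31)/4) = 16.
  m_5 = 4*16 - 31 = 33, d_5 = (1133 - 33^2)/4 = 44/4 = 11, a_5 = floor((33 + 33)/11) = 6.
  m_6 = 11*6 - 33 = 33, d_6 = (1133 - 33^2)/11 = 44/11 = 4, a_6 = floor((33 + 33)/4) = 16.
  m_7 = 4*16 - 33 = 31, d_7 = (1133 - 31^2)/4 = 172/4 = 43, a_7 = floor((33 + 31)/43) = 1.
  m_8 = 43*1 - 31 = 12, d_8 = (1133 - 12^2)/43 = 989/43 = 23, a_8 = floor((33 + 12)/23) = 1.
  m_9 = 23*1 - 12 = 11, d_9 = (1133 - 11^2)/23 = 1012/23 = 44, a_9 = floor((33 + 11)/44) = 1.
  m_10 = 44*1 - 11 = 33, d_10 = (1133 - 33^2)/44 = 44/44 = 1, a_10 = floor((33 + 33)/1) = 66.
  m_11 = 1*66 - 33 = 33, d_11 = (1133 - 33^2)/1 = 44/1 = 44: (m_11, d_11) = (m_1, d_1) = (33, 44), so from here the quotients repeat a_1, ..., a_10; the period length is 10.
So sqrt(1133) = [33; (1, 1, 1, 16, 6, 16, 1, 1, 1, 66)] with period length k = 10.
k is even, so the fundamental solution of x^2 - 1133y^2 = 1 is (p_{k-1}, q_{k-1}) = (p_9, q_9); compute convergents through index 9.
Convergents (p_i = a_i*p_{i-1} + p_{i-2}, q_i = a_i*q_{i-1} + q_{i-2} with p_{-2}=0, p_{-1}=1, q_{-2}=1, q_{-1}=0):
  i=0: a_0=33, p_0 = 33*1 + 0 = 33, q_0 = 33*0 + 1 = 1.
  i=1: a_1=1, p_1 = 1*33 + 1 = 34, q_1 = 1*1 + 0 = 1.
  i=2: a_2=1, p_2 = 1*34 + 33 = 67, q_2 = 1*1 + 1 = 2.
  i=3: a_3=1, p_3 = 1*67 + 34 = 101, q_3 = 1*2 + 1 = 3.
  i=4: a_4=16, p_4 = 16*101 + 67 = 1683, q_4 = 16*3 + 2 = 50.
  i=5: a_5=6, p_5 = 6*1683 + 101 = 10199, q_5 = 6*50 + 3 = 303.
  i=6: a_6=16, p_6 = 16*10199 + 1683 = 164867, q_6 = 16*303 + 50 = 4898.
  i=7: a_7=1, p_7 = 1*164867 + 10199 = 175066, q_7 = 1*4898 + 303 = 5201.
  i=8: a_8=1, p_8 = 1*175066 + 164867 = 339933, q_8 = 1*5201 + 4898 = 10099.
  i=9: a_9=1, p_9 = 1*339933 + 175066 = 514999, q_9 = 1*10099 + 5201 = 15300.
Check: 514999^2 - 1133*15300^2 = 265223970001 - 265223970000 = 1, so (x, y) = (514999, 15300) solves the equation, and by the theorem it is the least positive solution.

(x, y) = (514999, 15300)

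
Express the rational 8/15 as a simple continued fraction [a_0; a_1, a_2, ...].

Run the Euclidean algorithm on 8 and 15; the successive quotients are the partial quotients a_0, a_1, ... (each step inverts the fractional part left over by the previous one):
  8 = 0*15 + 8, so a_0 = 0.
  15 = 1*8 + 7, so a_1 = 1.
  8 = 1*7 + 1, so a_2 = 1.
  7 = 7*1 + 0, so a_3 = 7.
The remainder reaches 0 after 4 divisions, so the expansion has 4 partial quotients, read off in order.

[0; 1, 1, 7]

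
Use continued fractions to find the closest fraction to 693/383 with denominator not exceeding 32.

38/21

Expand x = 693/383 as a continued fraction with the Euclidean algorithm:
  693 = 1*383 + 310, so a_0 = 1.
  383 = 1*310 + 73, so a_1 = 1.
  310 = 4*73 + 18, so a_2 = 4.
  73 = 4*18 + 1, so a_3 = 4.
  18 = 18*1 + 0, so a_4 = 18.
so x = [1; 1, 4, 4, 18].
Convergents (p_i = a_i*p_{i-1} + p_{i-2}, q_i = a_i*q_{i-1} + q_{i-2} with p_{-2}=0, p_{-1}=1, q_{-2}=1, q_{-1}=0), until the denominator exceeds 32:
  i=0: a_0=1, p_0 = 1*1 + 0 = 1, q_0 = 1*0 + 1 = 1.
  i=1: a_1=1, p_1 = 1*1 + 1 = 2, q_1 = 1*1 + 0 = 1.
  i=2: a_2=4, p_2 = 4*2 + 1 = 9, q_2 = 4*1 + 1 = 5.
  i=3: a_3=4, p_3 = 4*9 + 2 = 38, q_3 = 4*5 + 1 = 21.
  i=4: a_4=18, p_4 = 18*38 + 9 = 693, q_4 = 18*21 + 5 = 383.
q_4 = 383 > 32, so the last convergent with denominator <= 32 is p_3/q_3 = 38/21.
The closest fraction with denominator <= 32 is either p_3/q_3 or the intermediate fraction (k*p_3 + p_2)/(k*q_3 + q_2) with the largest k >= 1 whose denominator stays <= 32; these approach x as k grows, and every other convergent or intermediate fraction in range is farther away.
Largest k: floor((32 - q_2)/q_3) = floor((32 - 5)/21) = 1.
That gives (1*38 + 9)/(1*21 + 5) = 47/26.
Compare the errors: |x - 38/21| = |693*21 - 38*383|/(383*21) = 1/8043, and |x - 47/26| = |693*26 - 47*383|/(383*26) = 17/9958.
Cross-multiplying, 1*9958 = 9958 < 136731 = 17*8043, so 1/8043 is smaller: the convergent 38/21 is closer to x than 47/26.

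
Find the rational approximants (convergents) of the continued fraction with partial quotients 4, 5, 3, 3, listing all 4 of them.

4/1, 21/5, 67/16, 222/53

Using the convergent recurrence p_i = a_i*p_{i-1} + p_{i-2}, q_i = a_i*q_{i-1} + q_{i-2} with p_{-2}=0, p_{-1}=1, q_{-2}=1, q_{-1}=0:
  i=0: a_0=4, p_0 = 4*1 + 0 = 4, q_0 = 4*0 + 1 = 1.
  i=1: a_1=5, p_1 = 5*4 + 1 = 21, q_1 = 5*1 + 0 = 5.
  i=2: a_2=3, p_2 = 3*21 + 4 = 67, q_2 = 3*5 + 1 = 16.
  i=3: a_3=3, p_3 = 3*67 + 21 = 222, q_3 = 3*16 + 5 = 53.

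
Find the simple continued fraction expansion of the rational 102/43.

Run the Euclidean algorithm on 102 and 43; the successive quotients are the partial quotients a_0, a_1, ... (each step inverts the fractional part left over by the previous one):
  102 = 2*43 + 16, so a_0 = 2.
  43 = 2*16 + 11, so a_1 = 2.
  16 = 1*11 + 5, so a_2 = 1.
  11 = 2*5 + 1, so a_3 = 2.
  5 = 5*1 + 0, so a_4 = 5.
The remainder reaches 0 after 5 divisions, so the expansion has 5 partial quotients, read off in order.

[2; 2, 1, 2, 5]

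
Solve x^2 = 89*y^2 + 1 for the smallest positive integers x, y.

(x, y) = (500001, 53000)

First expand sqrt(89) as a continued fraction. With x_i = (sqrt(89) + m_i)/d_i and (m_0, d_0) = (0, 1): a_0 = floor(sqrt(89)) = 9, since 9^2 = 81 <= 89 < 100 = 10^2.
Iterate m_{i+1} = d_i*a_i - m_i, d_{i+1} = (89 - m_{i+1}^2)/d_i, a_{i+1} = floor((a_0 + m_{i+1})/d_{i+1}):
  m_1 = 1*9 - 0 = 9, d_1 = (89 - 9^2)/1 = 8/1 = 8, a_1 = floor((9 + 9)/8) = 2.
  m_2 = 8*2 - 9 = 7, d_2 = (89 - 7^2)/8 = 40/8 = 5, a_2 = floor((9 + 7)/5) = 3.
  m_3 = 5*3 - 7 = 8, d_3 = (89 - 8^2)/5 = 25/5 = 5, a_3 = floor((9 + 8)/5) = 3.
  m_4 = 5*3 - 8 = 7, d_4 = (89 - 7^2)/5 = 40/5 = 8, a_4 = floor((9 + 7)/8) = 2.
  m_5 = 8*2 - 7 = 9, d_5 = (89 - 9^2)/8 = 8/8 = 1, a_5 = floor((9 + 9)/1) = 18.
  m_6 = 1*18 - 9 = 9, d_6 = (89 - 9^2)/1 = 8/1 = 8: (m_6, d_6) = (m_1, d_1) = (9, 8), so from here the quotients repeat a_1, ..., a_5; the period length is 5.
So sqrt(89) = [9; (2, 3, 3, 2, 18)] with period length k = 5.
k is odd, so (p_{k-1}, q_{k-1}) only solves x^2 - 89y^2 = -1 and the fundamental solution of x^2 - 89y^2 = 1 is (p_{2k-1}, q_{2k-1}) = (p_9, q_9); compute convergents through index 9, running through the period twice.
Convergents (p_i = a_i*p_{i-1} + p_{i-2}, q_i = a_i*q_{i-1} + q_{i-2} with p_{-2}=0, p_{-1}=1, q_{-2}=1, q_{-1}=0):
  i=0: a_0=9, p_0 = 9*1 + 0 = 9, q_0 = 9*0 + 1 = 1.
  i=1: a_1=2, p_1 = 2*9 + 1 = 19, q_1 = 2*1 + 0 = 2.
  i=2: a_2=3, p_2 = 3*19 + 9 = 66, q_2 = 3*2 + 1 = 7.
  i=3: a_3=3, p_3 = 3*66 + 19 = 217, q_3 = 3*7 + 2 = 23.
  i=4: a_4=2, p_4 = 2*217 + 66 = 500, q_4 = 2*23 + 7 = 53.
  i=5: a_5=18, p_5 = 18*500 + 217 = 9217, q_5 = 18*53 + 23 = 977.
  i=6: a_6=2, p_6 = 2*9217 + 500 = 18934, q_6 = 2*977 + 53 = 2007.
  i=7: a_7=3, p_7 = 3*18934 + 9217 = 66019, q_7 = 3*2007 + 977 = 6998.
  i=8: a_8=3, p_8 = 3*66019 + 18934 = 216991, q_8 = 3*6998 + 2007 = 23001.
  i=9: a_9=2, p_9 = 2*216991 + 66019 = 500001, q_9 = 2*23001 + 6998 = 53000.
Indeed p_4^2 - 89*q_4^2 = 250000 - 250001 = -1, not +1.
Check: 500001^2 - 89*53000^2 = 250001000001 - 250001000000 = 1, so (x, y) = (500001, 53000) solves the equation, and by the theorem it is the least positive solution.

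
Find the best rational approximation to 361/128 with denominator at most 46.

110/39

Expand x = 361/128 as a continued fraction with the Euclidean algorithm:
  361 = 2*128 + 105, so a_0 = 2.
  128 = 1*105 + 23, so a_1 = 1.
  105 = 4*23 + 13, so a_2 = 4.
  23 = 1*13 + 10, so a_3 = 1.
  13 = 1*10 + 3, so a_4 = 1.
  10 = 3*3 + 1, so a_5 = 3.
  3 = 3*1 + 0, so a_6 = 3.
so x = [2; 1, 4, 1, 1, 3, 3].
Convergents (p_i = a_i*p_{i-1} + p_{i-2}, q_i = a_i*q_{i-1} + q_{i-2} with p_{-2}=0, p_{-1}=1, q_{-2}=1, q_{-1}=0), until the denominator exceeds 46:
  i=0: a_0=2, p_0 = 2*1 + 0 = 2, q_0 = 2*0 + 1 = 1.
  i=1: a_1=1, p_1 = 1*2 + 1 = 3, q_1 = 1*1 + 0 = 1.
  i=2: a_2=4, p_2 = 4*3 + 2 = 14, q_2 = 4*1 + 1 = 5.
  i=3: a_3=1, p_3 = 1*14 + 3 = 17, q_3 = 1*5 + 1 = 6.
  i=4: a_4=1, p_4 = 1*17 + 14 = 31, q_4 = 1*6 + 5 = 11.
  i=5: a_5=3, p_5 = 3*31 + 17 = 110, q_5 = 3*11 + 6 = 39.
  i=6: a_6=3, p_6 = 3*110 + 31 = 361, q_6 = 3*39 + 11 = 128.
q_6 = 128 > 46, so the last convergent with denominator <= 46 is p_5/q_5 = 110/39.
The closest fraction with denominator <= 46 is either p_5/q_5 or the intermediate fraction (k*p_5 + p_4)/(k*q_5 + q_4) with the largest k >= 1 whose denominator stays <= 46; these approach x as k grows, and every other convergent or intermediate fraction in range is farther away.
Largest k: floor((46 - q_4)/q_5) = floor((46 - 11)/39) = 0.
Since k = 0, no intermediate fraction beyond p_5/q_5 has denominator <= 46, so the convergent 110/39 is the closest (its error is |361*39 - 110*128|/(128*39) = 1/4992).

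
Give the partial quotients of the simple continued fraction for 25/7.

Run the Euclidean algorithm on 25 and 7; the successive quotients are the partial quotients a_0, a_1, ... (each step inverts the fractional part left over by the previous one):
  25 = 3*7 + 4, so a_0 = 3.
  7 = 1*4 + 3, so a_1 = 1.
  4 = 1*3 + 1, so a_2 = 1.
  3 = 3*1 + 0, so a_3 = 3.
The remainder reaches 0 after 4 divisions, so the expansion has 4 partial quotients, read off in order.

[3; 1, 1, 3]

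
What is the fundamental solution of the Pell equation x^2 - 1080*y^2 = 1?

(x, y) = (5291, 161)

First expand sqrt(1080) as a continued fraction. With x_i = (sqrt(1080) + m_i)/d_i and (m_0, d_0) = (0, 1): a_0 = floor(sqrt(1080)) = 32, since 32^2 = 1024 <= 1080 < 1089 = 33^2.
Iterate m_{i+1} = d_i*a_i - m_i, d_{i+1} = (1080 - m_{i+1}^2)/d_i, a_{i+1} = floor((a_0 + m_{i+1})/d_{i+1}):
  m_1 = 1*32 - 0 = 32, d_1 = (1080 - 32^2)/1 = 56/1 = 56, a_1 = floor((32 + 32)/56) = 1.
  m_2 = 56*1 - 32 = 24, d_2 = (1080 - 24^2)/56 = 504/56 = 9, a_2 = floor((32 + 24)/9) = 6.
  m_3 = 9*6 - 24 = 30, d_3 = (1080 - 30^2)/9 = 180/9 = 20, a_3 = floor((32 + 30)/20) = 3.
  m_4 = 20*3 - 30 = 30, d_4 = (1080 - 30^2)/20 = 180/20 = 9, a_4 = floor((32 + 30)/9) = 6.
  m_5 = 9*6 - 30 = 24, d_5 = (1080 - 24^2)/9 = 504/9 = 56, a_5 = floor((32 + 24)/56) = 1.
  m_6 = 56*1 - 24 = 32, d_6 = (1080 - 32^2)/56 = 56/56 = 1, a_6 = floor((32 + 32)/1) = 64.
  m_7 = 1*64 - 32 = 32, d_7 = (1080 - 32^2)/1 = 56/1 = 56: (m_7, d_7) = (m_1, d_1) = (32, 56), so from here the quotients repeat a_1, ..., a_6; the period length is 6.
So sqrt(1080) = [32; (1, 6, 3, 6, 1, 64)] with period length k = 6.
k is even, so the fundamental solution of x^2 - 1080y^2 = 1 is (p_{k-1}, q_{k-1}) = (p_5, q_5); compute convergents through index 5.
Convergents (p_i = a_i*p_{i-1} + p_{i-2}, q_i = a_i*q_{i-1} + q_{i-2} with p_{-2}=0, p_{-1}=1, q_{-2}=1, q_{-1}=0):
  i=0: a_0=32, p_0 = 32*1 + 0 = 32, q_0 = 32*0 + 1 = 1.
  i=1: a_1=1, p_1 = 1*32 + 1 = 33, q_1 = 1*1 + 0 = 1.
  i=2: a_2=6, p_2 = 6*33 + 32 = 230, q_2 = 6*1 + 1 = 7.
  i=3: a_3=3, p_3 = 3*230 + 33 = 723, q_3 = 3*7 + 1 = 22.
  i=4: a_4=6, p_4 = 6*723 + 230 = 4568, q_4 = 6*22 + 7 = 139.
  i=5: a_5=1, p_5 = 1*4568 + 723 = 5291, q_5 = 1*139 + 22 = 161.
Check: 5291^2 - 1080*161^2 = 27994681 - 27994680 = 1, so (x, y) = (5291, 161) solves the equation, and by the theorem it is the least positive solution.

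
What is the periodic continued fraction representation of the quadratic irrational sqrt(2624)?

Write x_i = (sqrt(2624) + m_i)/d_i with (m_0, d_0) = (0, 1). a_0 = floor(sqrt(2624)) = 51, since 51^2 = 2601 <= 2624 < 2704 = 52^2.
Iterate m_{i+1} = d_i*a_i - m_i, d_{i+1} = (2624 - m_{i+1}^2)/d_i, a_{i+1} = floor((a_0 + m_{i+1})/d_{i+1}):
  m_1 = 1*51 - 0 = 51, d_1 = (2624 - 51^2)/1 = 23/1 = 23, a_1 = floor((51 + 51)/23) = 4.
  m_2 = 23*4 - 51 = 41, d_2 = (2624 - 41^2)/23 = 943/23 = 41, a_2 = floor((51 + 41)/41) = 2.
  m_3 = 41*2 - 41 = 41, d_3 = (2624 - 41^2)/41 = 943/41 = 23, a_3 = floor((51 + 41)/23) = 4.
  m_4 = 23*4 - 41 = 51, d_4 = (2624 - 51^2)/23 = 23/23 = 1, a_4 = floor((51 + 51)/1) = 102.
  m_5 = 1*102 - 51 = 51, d_5 = (2624 - 51^2)/1 = 23/1 = 23: (m_5, d_5) = (m_1, d_1) = (51, 23), so from here the quotients repeat a_1, ..., a_4; the period length is 4.
Hence the expansion of sqrt(2624) is a_0 = 51 followed by the repeating block 4, 2, 4, 102 (period 4).

[51; (4, 2, 4, 102)]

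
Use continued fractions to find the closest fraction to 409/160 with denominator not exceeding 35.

Expand x = 409/160 as a continued fraction with the Euclidean algorithm:
  409 = 2*160 + 89, so a_0 = 2.
  160 = 1*89 + 71, so a_1 = 1.
  89 = 1*71 + 18, so a_2 = 1.
  71 = 3*18 + 17, so a_3 = 3.
  18 = 1*17 + 1, so a_4 = 1.
  17 = 17*1 + 0, so a_5 = 17.
so x = [2; 1, 1, 3, 1, 17].
Convergents (p_i = a_i*p_{i-1} + p_{i-2}, q_i = a_i*q_{i-1} + q_{i-2} with p_{-2}=0, p_{-1}=1, q_{-2}=1, q_{-1}=0), until the denominator exceeds 35:
  i=0: a_0=2, p_0 = 2*1 + 0 = 2, q_0 = 2*0 + 1 = 1.
  i=1: a_1=1, p_1 = 1*2 + 1 = 3, q_1 = 1*1 + 0 = 1.
  i=2: a_2=1, p_2 = 1*3 + 2 = 5, q_2 = 1*1 + 1 = 2.
  i=3: a_3=3, p_3 = 3*5 + 3 = 18, q_3 = 3*2 + 1 = 7.
  i=4: a_4=1, p_4 = 1*18 + 5 = 23, q_4 = 1*7 + 2 = 9.
  i=5: a_5=17, p_5 = 17*23 + 18 = 409, q_5 = 17*9 + 7 = 160.
q_5 = 160 > 35, so the last convergent with denominator <= 35 is p_4/q_4 = 23/9.
The closest fraction with denominator <= 35 is either p_4/q_4 or the intermediate fraction (k*p_4 + p_3)/(k*q_4 + q_3) with the largest k >= 1 whose denominator stays <= 35; these approach x as k grows, and every other convergent or intermediate fraction in range is farther away.
Largest k: floor((35 - q_3)/q_4) = floor((35 - 7)/9) = 3.
That gives (3*23 + 18)/(3*9 + 7) = 87/34.
Compare the errors: |x - 23/9| = |409*9 - 23*160|/(160*9) = 1/1440, and |x - 87/34| = |409*34 - 87*160|/(160*34) = 14/5440.
Cross-multiplying, 1*5440 = 5440 < 20160 = 14*1440, so 1/1440 is smaller: the convergent 23/9 is closer to x than 87/34.

23/9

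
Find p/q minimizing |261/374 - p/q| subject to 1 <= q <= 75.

30/43

Expand x = 261/374 as a continued fraction with the Euclidean algorithm:
  261 = 0*374 + 261, so a_0 = 0.
  374 = 1*261 + 113, so a_1 = 1.
  261 = 2*113 + 35, so a_2 = 2.
  113 = 3*35 + 8, so a_3 = 3.
  35 = 4*8 + 3, so a_4 = 4.
  8 = 2*3 + 2, so a_5 = 2.
  3 = 1*2 + 1, so a_6 = 1.
  2 = 2*1 + 0, so a_7 = 2.
so x = [0; 1, 2, 3, 4, 2, 1, 2].
Convergents (p_i = a_i*p_{i-1} + p_{i-2}, q_i = a_i*q_{i-1} + q_{i-2} with p_{-2}=0, p_{-1}=1, q_{-2}=1, q_{-1}=0), until the denominator exceeds 75:
  i=0: a_0=0, p_0 = 0*1 + 0 = 0, q_0 = 0*0 + 1 = 1.
  i=1: a_1=1, p_1 = 1*0 + 1 = 1, q_1 = 1*1 + 0 = 1.
  i=2: a_2=2, p_2 = 2*1 + 0 = 2, q_2 = 2*1 + 1 = 3.
  i=3: a_3=3, p_3 = 3*2 + 1 = 7, q_3 = 3*3 + 1 = 10.
  i=4: a_4=4, p_4 = 4*7 + 2 = 30, q_4 = 4*10 + 3 = 43.
  i=5: a_5=2, p_5 = 2*30 + 7 = 67, q_5 = 2*43 + 10 = 96.
q_5 = 96 > 75, so the last convergent with denominator <= 75 is p_4/q_4 = 30/43.
The closest fraction with denominator <= 75 is either p_4/q_4 or the intermediate fraction (k*p_4 + p_3)/(k*q_4 + q_3) with the largest k >= 1 whose denominator stays <= 75; these approach x as k grows, and every other convergent or intermediate fraction in range is farther away.
Largest k: floor((75 - q_3)/q_4) = floor((75 - 10)/43) = 1.
That gives (1*30 + 7)/(1*43 + 10) = 37/53.
Compare the errors: |x - 30/43| = |261*43 - 30*374|/(374*43) = 3/16082, and |x - 37/53| = |261*53 - 37*374|/(374*53) = 5/19822.
Cross-multiplying, 3*19822 = 59466 < 80410 = 5*16082, so 3/16082 is smaller: the convergent 30/43 is closer to x than 37/53.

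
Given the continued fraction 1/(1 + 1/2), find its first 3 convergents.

Using the convergent recurrence p_i = a_i*p_{i-1} + p_{i-2}, q_i = a_i*q_{i-1} + q_{i-2} with p_{-2}=0, p_{-1}=1, q_{-2}=1, q_{-1}=0:
  i=0: a_0=0, p_0 = 0*1 + 0 = 0, q_0 = 0*0 + 1 = 1.
  i=1: a_1=1, p_1 = 1*0 + 1 = 1, q_1 = 1*1 + 0 = 1.
  i=2: a_2=2, p_2 = 2*1 + 0 = 2, q_2 = 2*1 + 1 = 3.

0/1, 1/1, 2/3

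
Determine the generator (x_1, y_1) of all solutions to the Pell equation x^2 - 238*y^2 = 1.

First expand sqrt(238) as a continued fraction. With x_i = (sqrt(238) + m_i)/d_i and (m_0, d_0) = (0, 1): a_0 = floor(sqrt(238)) = 15, since 15^2 = 225 <= 238 < 256 = 16^2.
Iterate m_{i+1} = d_i*a_i - m_i, d_{i+1} = (238 - m_{i+1}^2)/d_i, a_{i+1} = floor((a_0 + m_{i+1})/d_{i+1}):
  m_1 = 1*15 - 0 = 15, d_1 = (238 - 15^2)/1 = 13/1 = 13, a_1 = floor((15 + 15)/13) = 2.
  m_2 = 13*2 - 15 = 11, d_2 = (238 - 11^2)/13 = 117/13 = 9, a_2 = floor((15 + 11)/9) = 2.
  m_3 = 9*2 - 11 = 7, d_3 = (238 - 7^2)/9 = 189/9 = 21, a_3 = floor((15 + 7)/21) = 1.
  m_4 = 21*1 - 7 = 14, d_4 = (238 - 14^2)/21 = 42/21 = 2, a_4 = floor((15 + 14)/2) = 14.
  m_5 = 2*14 - 14 = 14, d_5 = (238 - 14^2)/2 = 42/2 = 21, a_5 = floor((15 + 14)/21) = 1.
  m_6 = 21*1 - 14 = 7, d_6 = (238 - 7^2)/21 = 189/21 = 9, a_6 = floor((15 + 7)/9) = 2.
  m_7 = 9*2 - 7 = 11, d_7 = (238 - 11^2)/9 = 117/9 = 13, a_7 = floor((15 + 11)/13) = 2.
  m_8 = 13*2 - 11 = 15, d_8 = (238 - 15^2)/13 = 13/13 = 1, a_8 = floor((15 + 15)/1) = 30.
  m_9 = 1*30 - 15 = 15, d_9 = (238 - 15^2)/1 = 13/1 = 13: (m_9, d_9) = (m_1, d_1) = (15, 13), so from here the quotients repeat a_1, ..., a_8; the period length is 8.
So sqrt(238) = [15; (2, 2, 1, 14, 1, 2, 2, 30)] with period length k = 8.
k is even, so the fundamental solution of x^2 - 238y^2 = 1 is (p_{k-1}, q_{k-1}) = (p_7, q_7); compute convergents through index 7.
Convergents (p_i = a_i*p_{i-1} + p_{i-2}, q_i = a_i*q_{i-1} + q_{i-2} with p_{-2}=0, p_{-1}=1, q_{-2}=1, q_{-1}=0):
  i=0: a_0=15, p_0 = 15*1 + 0 = 15, q_0 = 15*0 + 1 = 1.
  i=1: a_1=2, p_1 = 2*15 + 1 = 31, q_1 = 2*1 + 0 = 2.
  i=2: a_2=2, p_2 = 2*31 + 15 = 77, q_2 = 2*2 + 1 = 5.
  i=3: a_3=1, p_3 = 1*77 + 31 = 108, q_3 = 1*5 + 2 = 7.
  i=4: a_4=14, p_4 = 14*108 + 77 = 1589, q_4 = 14*7 + 5 = 103.
  i=5: a_5=1, p_5 = 1*1589 + 108 = 1697, q_5 = 1*103 + 7 = 110.
  i=6: a_6=2, p_6 = 2*1697 + 1589 = 4983, q_6 = 2*110 + 103 = 323.
  i=7: a_7=2, p_7 = 2*4983 + 1697 = 11663, q_7 = 2*323 + 110 = 756.
Check: 11663^2 - 238*756^2 = 136025569 - 136025568 = 1, so (x, y) = (11663, 756) solves the equation, and by the theorem it is the least positive solution.

(x, y) = (11663, 756)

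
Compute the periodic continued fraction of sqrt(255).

[15; (1, 30)]

Write x_i = (sqrt(255) + m_i)/d_i with (m_0, d_0) = (0, 1). a_0 = floor(sqrt(255)) = 15, since 15^2 = 225 <= 255 < 256 = 16^2.
Iterate m_{i+1} = d_i*a_i - m_i, d_{i+1} = (255 - m_{i+1}^2)/d_i, a_{i+1} = floor((a_0 + m_{i+1})/d_{i+1}):
  m_1 = 1*15 - 0 = 15, d_1 = (255 - 15^2)/1 = 30/1 = 30, a_1 = floor((15 + 15)/30) = 1.
  m_2 = 30*1 - 15 = 15, d_2 = (255 - 15^2)/30 = 30/30 = 1, a_2 = floor((15 + 15)/1) = 30.
  m_3 = 1*30 - 15 = 15, d_3 = (255 - 15^2)/1 = 30/1 = 30: (m_3, d_3) = (m_1, d_1) = (15, 30), so from here the quotients repeat a_1, a_2; the period length is 2.
Hence the expansion of sqrt(255) is a_0 = 15 followed by the repeating block 1, 30 (period 2).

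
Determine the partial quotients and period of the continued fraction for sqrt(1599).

[39; (1, 78)]

Write x_i = (sqrt(1599) + m_i)/d_i with (m_0, d_0) = (0, 1). a_0 = floor(sqrt(1599)) = 39, since 39^2 = 1521 <= 1599 < 1600 = 40^2.
Iterate m_{i+1} = d_i*a_i - m_i, d_{i+1} = (1599 - m_{i+1}^2)/d_i, a_{i+1} = floor((a_0 + m_{i+1})/d_{i+1}):
  m_1 = 1*39 - 0 = 39, d_1 = (1599 - 39^2)/1 = 78/1 = 78, a_1 = floor((39 + 39)/78) = 1.
  m_2 = 78*1 - 39 = 39, d_2 = (1599 - 39^2)/78 = 78/78 = 1, a_2 = floor((39 + 39)/1) = 78.
  m_3 = 1*78 - 39 = 39, d_3 = (1599 - 39^2)/1 = 78/1 = 78: (m_3, d_3) = (m_1, d_1) = (39, 78), so from here the quotients repeat a_1, a_2; the period length is 2.
Hence the expansion of sqrt(1599) is a_0 = 39 followed by the repeating block 1, 78 (period 2).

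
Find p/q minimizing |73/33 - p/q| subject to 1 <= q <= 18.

Expand x = 73/33 as a continued fraction with the Euclidean algorithm:
  73 = 2*33 + 7, so a_0 = 2.
  33 = 4*7 + 5, so a_1 = 4.
  7 = 1*5 + 2, so a_2 = 1.
  5 = 2*2 + 1, so a_3 = 2.
  2 = 2*1 + 0, so a_4 = 2.
so x = [2; 4, 1, 2, 2].
Convergents (p_i = a_i*p_{i-1} + p_{i-2}, q_i = a_i*q_{i-1} + q_{i-2} with p_{-2}=0, p_{-1}=1, q_{-2}=1, q_{-1}=0), until the denominator exceeds 18:
  i=0: a_0=2, p_0 = 2*1 + 0 = 2, q_0 = 2*0 + 1 = 1.
  i=1: a_1=4, p_1 = 4*2 + 1 = 9, q_1 = 4*1 + 0 = 4.
  i=2: a_2=1, p_2 = 1*9 + 2 = 11, q_2 = 1*4 + 1 = 5.
  i=3: a_3=2, p_3 = 2*11 + 9 = 31, q_3 = 2*5 + 4 = 14.
  i=4: a_4=2, p_4 = 2*31 + 11 = 73, q_4 = 2*14 + 5 = 33.
q_4 = 33 > 18, so the last convergent with denominator <= 18 is p_3/q_3 = 31/14.
The closest fraction with denominator <= 18 is either p_3/q_3 or the intermediate fraction (k*p_3 + p_2)/(k*q_3 + q_2) with the largest k >= 1 whose denominator stays <= 18; these approach x as k grows, and every other convergent or intermediate fraction in range is farther away.
Largest k: floor((18 - q_2)/q_3) = floor((18 - 5)/14) = 0.
Since k = 0, no intermediate fraction beyond p_3/q_3 has denominator <= 18, so the convergent 31/14 is the closest (its error is |73*14 - 31*33|/(33*14) = 1/462).

31/14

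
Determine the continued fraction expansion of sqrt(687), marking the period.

[26; (4, 1, 2, 1, 16, 1, 2, 1, 4, 52)]

Write x_i = (sqrt(687) + m_i)/d_i with (m_0, d_0) = (0, 1). a_0 = floor(sqrt(687)) = 26, since 26^2 = 676 <= 687 < 729 = 27^2.
Iterate m_{i+1} = d_i*a_i - m_i, d_{i+1} = (687 - m_{i+1}^2)/d_i, a_{i+1} = floor((a_0 + m_{i+1})/d_{i+1}):
  m_1 = 1*26 - 0 = 26, d_1 = (687 - 26^2)/1 = 11/1 = 11, a_1 = floor((26 + 26)/11) = 4.
  m_2 = 11*4 - 26 = 18, d_2 = (687 - 18^2)/11 = 363/11 = 33, a_2 = floor((26 + 18)/33) = 1.
  m_3 = 33*1 - 18 = 15, d_3 = (687 - 15^2)/33 = 462/33 = 14, a_3 = floor((26 + 15)/14) = 2.
  m_4 = 14*2 - 15 = 13, d_4 = (687 - 13^2)/14 = 518/14 = 37, a_4 = floor((26 + 13)/37) = 1.
  m_5 = 37*1 - 13 = 24, d_5 = (687 - 24^2)/37 = 111/37 = 3, a_5 = floor((26 + 24)/3) = 16.
  m_6 = 3*16 - 24 = 24, d_6 = (687 - 24^2)/3 = 111/3 = 37, a_6 = floor((26 + 24)/37) = 1.
  m_7 = 37*1 - 24 = 13, d_7 = (687 - 13^2)/37 = 518/37 = 14, a_7 = floor((26 + 13)/14) = 2.
  m_8 = 14*2 - 13 = 15, d_8 = (687 - 15^2)/14 = 462/14 = 33, a_8 = floor((26 + 15)/33) = 1.
  m_9 = 33*1 - 15 = 18, d_9 = (687 - 18^2)/33 = 363/33 = 11, a_9 = floor((26 + 18)/11) = 4.
  m_10 = 11*4 - 18 = 26, d_10 = (687 - 26^2)/11 = 11/11 = 1, a_10 = floor((26 + 26)/1) = 52.
  m_11 = 1*52 - 26 = 26, d_11 = (687 - 26^2)/1 = 11/1 = 11: (m_11, d_11) = (m_1, d_1) = (26, 11), so from here the quotients repeat a_1, ..., a_10; the period length is 10.
Hence the expansion of sqrt(687) is a_0 = 26 followed by the repeating block 4, 1, 2, 1, 16, 1, 2, 1, 4, 52 (period 10).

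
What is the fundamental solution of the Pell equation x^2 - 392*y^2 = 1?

(x, y) = (99, 5)

First expand sqrt(392) as a continued fraction. With x_i = (sqrt(392) + m_i)/d_i and (m_0, d_0) = (0, 1): a_0 = floor(sqrt(392)) = 19, since 19^2 = 361 <= 392 < 400 = 20^2.
Iterate m_{i+1} = d_i*a_i - m_i, d_{i+1} = (392 - m_{i+1}^2)/d_i, a_{i+1} = floor((a_0 + m_{i+1})/d_{i+1}):
  m_1 = 1*19 - 0 = 19, d_1 = (392 - 19^2)/1 = 31/1 = 31, a_1 = floor((19 + 19)/31) = 1.
  m_2 = 31*1 - 19 = 12, d_2 = (392 - 12^2)/31 = 248/31 = 8, a_2 = floor((19 + 12)/8) = 3.
  m_3 = 8*3 - 12 = 12, d_3 = (392 - 12^2)/8 = 248/8 = 31, a_3 = floor((19 + 12)/31) = 1.
  m_4 = 31*1 - 12 = 19, d_4 = (392 - 19^2)/31 = 31/31 = 1, a_4 = floor((19 + 19)/1) = 38.
  m_5 = 1*38 - 19 = 19, d_5 = (392 - 19^2)/1 = 31/1 = 31: (m_5, d_5) = (m_1, d_1) = (19, 31), so from here the quotients repeat a_1, ..., a_4; the period length is 4.
So sqrt(392) = [19; (1, 3, 1, 38)] with period length k = 4.
k is even, so the fundamental solution of x^2 - 392y^2 = 1 is (p_{k-1}, q_{k-1}) = (p_3, q_3); compute convergents through index 3.
Convergents (p_i = a_i*p_{i-1} + p_{i-2}, q_i = a_i*q_{i-1} + q_{i-2} with p_{-2}=0, p_{-1}=1, q_{-2}=1, q_{-1}=0):
  i=0: a_0=19, p_0 = 19*1 + 0 = 19, q_0 = 19*0 + 1 = 1.
  i=1: a_1=1, p_1 = 1*19 + 1 = 20, q_1 = 1*1 + 0 = 1.
  i=2: a_2=3, p_2 = 3*20 + 19 = 79, q_2 = 3*1 + 1 = 4.
  i=3: a_3=1, p_3 = 1*79 + 20 = 99, q_3 = 1*4 + 1 = 5.
Check: 99^2 - 392*5^2 = 9801 - 9800 = 1, so (x, y) = (99, 5) solves the equation, and by the theorem it is the least positive solution.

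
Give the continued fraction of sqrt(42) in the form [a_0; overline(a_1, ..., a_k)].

[6; overline(2, 12)]

Write x_i = (sqrt(42) + m_i)/d_i with (m_0, d_0) = (0, 1). a_0 = floor(sqrt(42)) = 6, since 6^2 = 36 <= 42 < 49 = 7^2.
Iterate m_{i+1} = d_i*a_i - m_i, d_{i+1} = (42 - m_{i+1}^2)/d_i, a_{i+1} = floor((a_0 + m_{i+1})/d_{i+1}):
  m_1 = 1*6 - 0 = 6, d_1 = (42 - 6^2)/1 = 6/1 = 6, a_1 = floor((6 + 6)/6) = 2.
  m_2 = 6*2 - 6 = 6, d_2 = (42 - 6^2)/6 = 6/6 = 1, a_2 = floor((6 + 6)/1) = 12.
  m_3 = 1*12 - 6 = 6, d_3 = (42 - 6^2)/1 = 6/1 = 6: (m_3, d_3) = (m_1, d_1) = (6, 6), so from here the quotients repeat a_1, a_2; the period length is 2.
Hence the expansion of sqrt(42) is a_0 = 6 followed by the repeating block 2, 12 (period 2).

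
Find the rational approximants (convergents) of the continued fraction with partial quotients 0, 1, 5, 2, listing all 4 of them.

Using the convergent recurrence p_i = a_i*p_{i-1} + p_{i-2}, q_i = a_i*q_{i-1} + q_{i-2} with p_{-2}=0, p_{-1}=1, q_{-2}=1, q_{-1}=0:
  i=0: a_0=0, p_0 = 0*1 + 0 = 0, q_0 = 0*0 + 1 = 1.
  i=1: a_1=1, p_1 = 1*0 + 1 = 1, q_1 = 1*1 + 0 = 1.
  i=2: a_2=5, p_2 = 5*1 + 0 = 5, q_2 = 5*1 + 1 = 6.
  i=3: a_3=2, p_3 = 2*5 + 1 = 11, q_3 = 2*6 + 1 = 13.

0/1, 1/1, 5/6, 11/13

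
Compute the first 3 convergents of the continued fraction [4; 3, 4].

4/1, 13/3, 56/13

Using the convergent recurrence p_i = a_i*p_{i-1} + p_{i-2}, q_i = a_i*q_{i-1} + q_{i-2} with p_{-2}=0, p_{-1}=1, q_{-2}=1, q_{-1}=0:
  i=0: a_0=4, p_0 = 4*1 + 0 = 4, q_0 = 4*0 + 1 = 1.
  i=1: a_1=3, p_1 = 3*4 + 1 = 13, q_1 = 3*1 + 0 = 3.
  i=2: a_2=4, p_2 = 4*13 + 4 = 56, q_2 = 4*3 + 1 = 13.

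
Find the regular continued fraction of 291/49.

[5; 1, 15, 3]

Run the Euclidean algorithm on 291 and 49; the successive quotients are the partial quotients a_0, a_1, ... (each step inverts the fractional part left over by the previous one):
  291 = 5*49 + 46, so a_0 = 5.
  49 = 1*46 + 3, so a_1 = 1.
  46 = 15*3 + 1, so a_2 = 15.
  3 = 3*1 + 0, so a_3 = 3.
The remainder reaches 0 after 4 divisions, so the expansion has 4 partial quotients, read off in order.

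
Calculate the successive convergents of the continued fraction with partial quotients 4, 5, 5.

Using the convergent recurrence p_i = a_i*p_{i-1} + p_{i-2}, q_i = a_i*q_{i-1} + q_{i-2} with p_{-2}=0, p_{-1}=1, q_{-2}=1, q_{-1}=0:
  i=0: a_0=4, p_0 = 4*1 + 0 = 4, q_0 = 4*0 + 1 = 1.
  i=1: a_1=5, p_1 = 5*4 + 1 = 21, q_1 = 5*1 + 0 = 5.
  i=2: a_2=5, p_2 = 5*21 + 4 = 109, q_2 = 5*5 + 1 = 26.

4/1, 21/5, 109/26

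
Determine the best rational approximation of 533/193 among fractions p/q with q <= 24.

58/21

Expand x = 533/193 as a continued fraction with the Euclidean algorithm:
  533 = 2*193 + 147, so a_0 = 2.
  193 = 1*147 + 46, so a_1 = 1.
  147 = 3*46 + 9, so a_2 = 3.
  46 = 5*9 + 1, so a_3 = 5.
  9 = 9*1 + 0, so a_4 = 9.
so x = [2; 1, 3, 5, 9].
Convergents (p_i = a_i*p_{i-1} + p_{i-2}, q_i = a_i*q_{i-1} + q_{i-2} with p_{-2}=0, p_{-1}=1, q_{-2}=1, q_{-1}=0), until the denominator exceeds 24:
  i=0: a_0=2, p_0 = 2*1 + 0 = 2, q_0 = 2*0 + 1 = 1.
  i=1: a_1=1, p_1 = 1*2 + 1 = 3, q_1 = 1*1 + 0 = 1.
  i=2: a_2=3, p_2 = 3*3 + 2 = 11, q_2 = 3*1 + 1 = 4.
  i=3: a_3=5, p_3 = 5*11 + 3 = 58, q_3 = 5*4 + 1 = 21.
  i=4: a_4=9, p_4 = 9*58 + 11 = 533, q_4 = 9*21 + 4 = 193.
q_4 = 193 > 24, so the last convergent with denominator <= 24 is p_3/q_3 = 58/21.
The closest fraction with denominator <= 24 is either p_3/q_3 or the intermediate fraction (k*p_3 + p_2)/(k*q_3 + q_2) with the largest k >= 1 whose denominator stays <= 24; these approach x as k grows, and every other convergent or intermediate fraction in range is farther away.
Largest k: floor((24 - q_2)/q_3) = floor((24 - 4)/21) = 0.
Since k = 0, no intermediate fraction beyond p_3/q_3 has denominator <= 24, so the convergent 58/21 is the closest (its error is |533*21 - 58*193|/(193*21) = 1/4053).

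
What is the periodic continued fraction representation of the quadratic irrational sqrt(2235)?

[47; (3, 1, 1, 1, 2, 15, 2, 1, 1, 1, 3, 94)]

Write x_i = (sqrt(2235) + m_i)/d_i with (m_0, d_0) = (0, 1). a_0 = floor(sqrt(2235)) = 47, since 47^2 = 2209 <= 2235 < 2304 = 48^2.
Iterate m_{i+1} = d_i*a_i - m_i, d_{i+1} = (2235 - m_{i+1}^2)/d_i, a_{i+1} = floor((a_0 + m_{i+1})/d_{i+1}):
  m_1 = 1*47 - 0 = 47, d_1 = (2235 - 47^2)/1 = 26/1 = 26, a_1 = floor((47 + 47)/26) = 3.
  m_2 = 26*3 - 47 = 31, d_2 = (2235 - 31^2)/26 = 1274/26 = 49, a_2 = floor((47 + 31)/49) = 1.
  m_3 = 49*1 - 31 = 18, d_3 = (2235 - 18^2)/49 = 1911/49 = 39, a_3 = floor((47 + 18)/39) = 1.
  m_4 = 39*1 - 18 = 21, d_4 = (2235 - 21^2)/39 = 1794/39 = 46, a_4 = floor((47 + 21)/46) = 1.
  m_5 = 46*1 - 21 = 25, d_5 = (2235 - 25^2)/46 = 1610/46 = 35, a_5 = floor((47 + 25)/35) = 2.
  m_6 = 35*2 - 25 = 45, d_6 = (2235 - 45^2)/35 = 210/35 = 6, a_6 = floor((47 + 45)/6) = 15.
  m_7 = 6*15 - 45 = 45, d_7 = (2235 - 45^2)/6 = 210/6 = 35, a_7 = floor((47 + 45)/35) = 2.
  m_8 = 35*2 - 45 = 25, d_8 = (2235 - 25^2)/35 = 1610/35 = 46, a_8 = floor((47 + 25)/46) = 1.
  m_9 = 46*1 - 25 = 21, d_9 = (2235 - 21^2)/46 = 1794/46 = 39, a_9 = floor((47 + 21)/39) = 1.
  m_10 = 39*1 - 21 = 18, d_10 = (2235 - 18^2)/39 = 1911/39 = 49, a_10 = floor((47 + 18)/49) = 1.
  m_11 = 49*1 - 18 = 31, d_11 = (2235 - 31^2)/49 = 1274/49 = 26, a_11 = floor((47 + 31)/26) = 3.
  m_12 = 26*3 - 31 = 47, d_12 = (2235 - 47^2)/26 = 26/26 = 1, a_12 = floor((47 + 47)/1) = 94.
  m_13 = 1*94 - 47 = 47, d_13 = (2235 - 47^2)/1 = 26/1 = 26: (m_13, d_13) = (m_1, d_1) = (47, 26), so from here the quotients repeat a_1, ..., a_12; the period length is 12.
Hence the expansion of sqrt(2235) is a_0 = 47 followed by the repeating block 3, 1, 1, 1, 2, 15, 2, 1, 1, 1, 3, 94 (period 12).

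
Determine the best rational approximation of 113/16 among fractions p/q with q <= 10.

Expand x = 113/16 as a continued fraction with the Euclidean algorithm:
  113 = 7*16 + 1, so a_0 = 7.
  16 = 16*1 + 0, so a_1 = 16.
so x = [7; 16].
Convergents (p_i = a_i*p_{i-1} + p_{i-2}, q_i = a_i*q_{i-1} + q_{i-2} with p_{-2}=0, p_{-1}=1, q_{-2}=1, q_{-1}=0), until the denominator exceeds 10:
  i=0: a_0=7, p_0 = 7*1 + 0 = 7, q_0 = 7*0 + 1 = 1.
  i=1: a_1=16, p_1 = 16*7 + 1 = 113, q_1 = 16*1 + 0 = 16.
q_1 = 16 > 10, so the last convergent with denominator <= 10 is p_0/q_0 = 7/1.
The closest fraction with denominator <= 10 is either p_0/q_0 or the intermediate fraction (k*p_0 + p_{-1})/(k*q_0 + q_{-1}) with the largest k >= 1 whose denominator stays <= 10; these approach x as k grows, and every other convergent or intermediate fraction in range is farther away.
Largest k: floor((10 - q_{-1})/q_0) = floor((10 - 0)/1) = 10 (using the seeds p_{-1} = 1, q_{-1} = 0).
That gives (10*7 + 1)/(10*1 + 0) = 71/10.
Compare the errors: |x - 7/1| = |113*1 - 7*16|/(16*1) = 1/16, and |x - 71/10| = |113*10 - 71*16|/(16*10) = 6/160.
Cross-multiplying, 6*16 = 96 < 160 = 1*160, so 6/160 is smaller: the intermediate fraction 71/10 is closer to x than 7/1.

71/10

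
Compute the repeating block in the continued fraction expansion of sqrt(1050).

Write x_i = (sqrt(1050) + m_i)/d_i with (m_0, d_0) = (0, 1). a_0 = floor(sqrt(1050)) = 32, since 32^2 = 1024 <= 1050 < 1089 = 33^2.
Iterate m_{i+1} = d_i*a_i - m_i, d_{i+1} = (1050 - m_{i+1}^2)/d_i, a_{i+1} = floor((a_0 + m_{i+1})/d_{i+1}):
  m_1 = 1*32 - 0 = 32, d_1 = (1050 - 32^2)/1 = 26/1 = 26, a_1 = floor((32 + 32)/26) = 2.
  m_2 = 26*2 - 32 = 20, d_2 = (1050 - 20^2)/26 = 650/26 = 25, a_2 = floor((32 + 20)/25) = 2.
  m_3 = 25*2 - 20 = 30, d_3 = (1050 - 30^2)/25 = 150/25 = 6, a_3 = floor((32 + 30)/6) = 10.
  m_4 = 6*10 - 30 = 30, d_4 = (1050 - 30^2)/6 = 150/6 = 25, a_4 = floor((32 + 30)/25) = 2.
  m_5 = 25*2 - 30 = 20, d_5 = (1050 - 20^2)/25 = 650/25 = 26, a_5 = floor((32 + 20)/26) = 2.
  m_6 = 26*2 - 20 = 32, d_6 = (1050 - 32^2)/26 = 26/26 = 1, a_6 = floor((32 + 32)/1) = 64.
  m_7 = 1*64 - 32 = 32, d_7 = (1050 - 32^2)/1 = 26/1 = 26: (m_7, d_7) = (m_1, d_1) = (32, 26), so from here the quotients repeat a_1, ..., a_6; the period length is 6.
Hence the expansion of sqrt(1050) is a_0 = 32 followed by the repeating block 2, 2, 10, 2, 2, 64 (period 6).

[32; (2, 2, 10, 2, 2, 64)]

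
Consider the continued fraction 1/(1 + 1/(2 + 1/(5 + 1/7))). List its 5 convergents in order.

Using the convergent recurrence p_i = a_i*p_{i-1} + p_{i-2}, q_i = a_i*q_{i-1} + q_{i-2} with p_{-2}=0, p_{-1}=1, q_{-2}=1, q_{-1}=0:
  i=0: a_0=0, p_0 = 0*1 + 0 = 0, q_0 = 0*0 + 1 = 1.
  i=1: a_1=1, p_1 = 1*0 + 1 = 1, q_1 = 1*1 + 0 = 1.
  i=2: a_2=2, p_2 = 2*1 + 0 = 2, q_2 = 2*1 + 1 = 3.
  i=3: a_3=5, p_3 = 5*2 + 1 = 11, q_3 = 5*3 + 1 = 16.
  i=4: a_4=7, p_4 = 7*11 + 2 = 79, q_4 = 7*16 + 3 = 115.

0/1, 1/1, 2/3, 11/16, 79/115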